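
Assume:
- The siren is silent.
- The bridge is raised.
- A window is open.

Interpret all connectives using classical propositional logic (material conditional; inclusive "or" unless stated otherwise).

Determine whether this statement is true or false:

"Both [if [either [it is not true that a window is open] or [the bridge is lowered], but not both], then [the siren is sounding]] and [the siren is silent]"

Let S = "a window is open" (T), R = "the bridge is raised" (T), D = "the siren is sounding" (F).
In symbols: ((~S xor ~R) -> D) & ~D

~S = ~T = F
~R = ~T = F
~S xor ~R = F xor F = F
(~S xor ~R) -> D = F -> F = T
~D = ~F = T
((~S xor ~R) -> D) & ~D = T & T = T

True.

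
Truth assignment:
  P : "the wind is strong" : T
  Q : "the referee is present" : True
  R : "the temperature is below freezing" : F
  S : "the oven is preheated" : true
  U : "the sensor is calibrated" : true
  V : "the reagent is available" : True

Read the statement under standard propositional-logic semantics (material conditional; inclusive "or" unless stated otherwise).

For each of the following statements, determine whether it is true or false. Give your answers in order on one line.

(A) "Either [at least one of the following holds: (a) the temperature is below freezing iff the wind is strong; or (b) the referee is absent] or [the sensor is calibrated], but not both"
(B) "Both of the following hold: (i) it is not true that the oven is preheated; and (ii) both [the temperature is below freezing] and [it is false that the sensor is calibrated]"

(A) true, (B) false

(A): Formalization: ((R ↔ P) ∨ ¬Q) ⊕ U

R ↔ P = F ↔ T = F
¬Q = ¬T = F
(R ↔ P) ∨ ¬Q = F ∨ F = F
((R ↔ P) ∨ ¬Q) ⊕ U = F ⊕ T = T
So (A) is true.

(B): Parsed as ¬S ∧ (R ∧ ¬U)

¬S = ¬T = F
¬U = ¬T = F
R ∧ ¬U = F ∧ F = F
¬S ∧ (R ∧ ¬U) = F ∧ F = F
So (B) is false.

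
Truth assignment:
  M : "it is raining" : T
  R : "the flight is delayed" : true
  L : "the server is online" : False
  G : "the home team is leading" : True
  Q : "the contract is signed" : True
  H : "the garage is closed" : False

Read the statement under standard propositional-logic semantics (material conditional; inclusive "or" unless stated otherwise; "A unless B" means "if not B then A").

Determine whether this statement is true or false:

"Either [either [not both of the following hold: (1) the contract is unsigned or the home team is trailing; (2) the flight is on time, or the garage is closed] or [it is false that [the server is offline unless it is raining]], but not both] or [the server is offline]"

Formalization: (((not Q or not G) nand (not R or H)) xor not (not L or M)) or not L

not Q = not True = False
not G = not True = False
not Q or not G = False or False = False
not R = not True = False
not R or H = False or False = False
(not Q or not G) nand (not R or H) = False nand False = True
not L = not False = True
not L or M = True or True = True
not (not L or M) = not True = False
((not Q or not G) nand (not R or H)) xor not (not L or M) = True xor False = True
not L = not False = True
(((not Q or not G) nand (not R or H)) xor not (not L or M)) or not L = True or True = True

True.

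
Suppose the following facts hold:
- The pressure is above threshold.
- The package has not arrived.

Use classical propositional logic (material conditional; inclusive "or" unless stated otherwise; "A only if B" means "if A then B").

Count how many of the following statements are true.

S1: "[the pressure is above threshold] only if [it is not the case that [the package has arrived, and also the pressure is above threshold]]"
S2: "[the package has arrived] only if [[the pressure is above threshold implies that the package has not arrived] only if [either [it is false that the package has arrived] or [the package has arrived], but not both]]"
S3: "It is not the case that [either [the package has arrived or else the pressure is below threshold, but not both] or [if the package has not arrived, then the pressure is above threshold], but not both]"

2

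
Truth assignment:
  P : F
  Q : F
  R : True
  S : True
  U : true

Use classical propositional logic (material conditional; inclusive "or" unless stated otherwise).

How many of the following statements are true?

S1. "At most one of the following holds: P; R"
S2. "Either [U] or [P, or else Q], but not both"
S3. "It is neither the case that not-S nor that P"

S1: Formalization: P nand R

P nand R = F nand T = T
So S1 is true.

S2: Parsed as U xor (P | Q)

P | Q = F | F = F
U xor (P | Q) = T xor F = T
Hence S2 is true.

S3: In symbols: ~S nor P

~S = ~T = F
~S nor P = F nor F = T
Thus S3 is true.

True statements: 3 (S1, S2, S3).

3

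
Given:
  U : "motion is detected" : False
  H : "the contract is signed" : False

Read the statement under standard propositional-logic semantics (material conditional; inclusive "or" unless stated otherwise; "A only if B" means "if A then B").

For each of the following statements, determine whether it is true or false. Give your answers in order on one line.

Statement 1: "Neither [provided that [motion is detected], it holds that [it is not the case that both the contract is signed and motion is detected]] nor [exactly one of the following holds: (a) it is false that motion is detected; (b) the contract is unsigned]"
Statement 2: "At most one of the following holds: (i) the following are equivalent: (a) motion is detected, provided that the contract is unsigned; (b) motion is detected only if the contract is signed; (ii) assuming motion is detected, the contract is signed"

Statement 1 F; Statement 2 T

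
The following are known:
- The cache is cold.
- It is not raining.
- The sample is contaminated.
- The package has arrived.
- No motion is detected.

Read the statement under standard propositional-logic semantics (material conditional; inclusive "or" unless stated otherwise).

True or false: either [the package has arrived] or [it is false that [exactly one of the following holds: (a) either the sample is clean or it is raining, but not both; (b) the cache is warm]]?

Let L = "the package has arrived" (T), H = "the sample is contaminated" (T), P = "it is raining" (F), W = "the cache is warm" (F).
Formalization: L | ~((~H xor P) xor W)

~H = ~T = F
~H xor P = F xor F = F
(~H xor P) xor W = F xor F = F
~((~H xor P) xor W) = ~F = T
L | ~((~H xor P) xor W) = T | T = T

True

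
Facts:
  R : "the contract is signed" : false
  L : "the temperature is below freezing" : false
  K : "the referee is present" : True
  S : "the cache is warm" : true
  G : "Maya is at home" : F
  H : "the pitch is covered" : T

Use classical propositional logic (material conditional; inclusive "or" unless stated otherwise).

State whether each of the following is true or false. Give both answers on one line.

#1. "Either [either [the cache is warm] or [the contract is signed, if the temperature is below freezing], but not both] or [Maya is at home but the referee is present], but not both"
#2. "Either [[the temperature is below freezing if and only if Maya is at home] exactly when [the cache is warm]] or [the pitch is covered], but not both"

#1 F / #2 F

#1: This is (S xor (L -> R)) xor (G and K).

L -> R = False -> False = True
S xor (L -> R) = True xor True = False
G and K = False and True = False
(S xor (L -> R)) xor (G and K) = False xor False = False
Thus #1 is false.

#2: Parsed as ((L iff G) iff S) xor H

L iff G = False iff False = True
(L iff G) iff S = True iff True = True
((L iff G) iff S) xor H = True xor True = False
So #2 is false.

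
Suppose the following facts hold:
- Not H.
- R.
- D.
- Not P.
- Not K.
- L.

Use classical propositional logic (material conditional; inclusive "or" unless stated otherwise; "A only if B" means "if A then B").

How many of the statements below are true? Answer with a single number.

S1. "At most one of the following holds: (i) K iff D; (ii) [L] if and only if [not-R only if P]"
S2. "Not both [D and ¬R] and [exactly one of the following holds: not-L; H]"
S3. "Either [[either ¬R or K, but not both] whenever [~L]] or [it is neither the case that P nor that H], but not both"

S1: Formalization: (K iff D) nand (L iff (not R -> P))

K iff D = False iff True = False
not R = not True = False
not R -> P = False -> False = True
L iff (not R -> P) = True iff True = True
(K iff D) nand (L iff (not R -> P)) = False nand True = True
So S1 is true.

S2: Formalization: (D and not R) nand (not L xor H)

not R = not True = False
D and not R = True and False = False
not L = not True = False
not L xor H = False xor False = False
(D and not R) nand (not L xor H) = False nand False = True
Hence S2 is true.

S3: Parsed as (not L -> (not R xor K)) xor (P nor H)

not L = not True = False
not R = not True = False
not R xor K = False xor False = False
not L -> (not R xor K) = False -> False = True
P nor H = False nor False = True
(not L -> (not R xor K)) xor (P nor H) = True xor True = False
Thus S3 is false.

Count: 2.

2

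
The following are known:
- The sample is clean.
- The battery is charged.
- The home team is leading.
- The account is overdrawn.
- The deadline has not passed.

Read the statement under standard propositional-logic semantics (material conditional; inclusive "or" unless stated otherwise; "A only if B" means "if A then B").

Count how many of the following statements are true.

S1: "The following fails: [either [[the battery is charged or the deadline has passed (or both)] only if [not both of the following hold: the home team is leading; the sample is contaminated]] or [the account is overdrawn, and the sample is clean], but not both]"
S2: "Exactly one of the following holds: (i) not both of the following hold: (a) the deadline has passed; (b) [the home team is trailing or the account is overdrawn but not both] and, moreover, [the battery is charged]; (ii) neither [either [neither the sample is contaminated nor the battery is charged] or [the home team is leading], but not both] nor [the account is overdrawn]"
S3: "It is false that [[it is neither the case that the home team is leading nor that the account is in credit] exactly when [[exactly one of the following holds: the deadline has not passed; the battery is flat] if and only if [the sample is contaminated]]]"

2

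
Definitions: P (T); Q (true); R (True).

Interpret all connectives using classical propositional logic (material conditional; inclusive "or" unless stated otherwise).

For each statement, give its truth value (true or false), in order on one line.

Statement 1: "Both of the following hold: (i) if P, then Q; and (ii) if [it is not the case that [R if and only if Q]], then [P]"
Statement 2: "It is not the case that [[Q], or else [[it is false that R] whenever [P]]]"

Statement 1 True / Statement 2 False

Statement 1: Parsed as (P → Q) ∧ (¬(R ↔ Q) → P)

P → Q = T → T = T
R ↔ Q = T ↔ T = T
¬(R ↔ Q) = ¬T = F
¬(R ↔ Q) → P = F → T = T
(P → Q) ∧ (¬(R ↔ Q) → P) = T ∧ T = T
Hence Statement 1 is true.

Statement 2: Parsed as ¬(Q ∨ (P → ¬R))

¬R = ¬T = F
P → ¬R = T → F = F
Q ∨ (P → ¬R) = T ∨ F = T
¬(Q ∨ (P → ¬R)) = ¬T = F
Thus Statement 2 is false.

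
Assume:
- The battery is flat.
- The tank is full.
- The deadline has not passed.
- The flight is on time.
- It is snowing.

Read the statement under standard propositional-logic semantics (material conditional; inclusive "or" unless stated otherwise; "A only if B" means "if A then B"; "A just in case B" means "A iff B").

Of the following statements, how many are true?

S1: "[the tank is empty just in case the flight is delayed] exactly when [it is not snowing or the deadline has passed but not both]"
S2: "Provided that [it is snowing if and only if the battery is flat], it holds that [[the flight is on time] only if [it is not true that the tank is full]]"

Let Q = "the tank is full" (T), S = "the flight is delayed" (F), U = "it is snowing" (T), R = "the deadline has passed" (F), P = "the battery is charged" (F).

S1: This is (¬Q ↔ S) ↔ (¬U ⊕ R).

¬Q = ¬T = F
¬Q ↔ S = F ↔ F = T
¬U = ¬T = F
¬U ⊕ R = F ⊕ F = F
(¬Q ↔ S) ↔ (¬U ⊕ R) = T ↔ F = F
So S1 is false.

S2: Formalization: (U ↔ ¬P) → (¬S → ¬Q)

¬P = ¬F = T
U ↔ ¬P = T ↔ T = T
¬S = ¬F = T
¬Q = ¬T = F
¬S → ¬Q = T → F = F
(U ↔ ¬P) → (¬S → ¬Q) = T → F = F
So S2 is false.

Count: 0.

0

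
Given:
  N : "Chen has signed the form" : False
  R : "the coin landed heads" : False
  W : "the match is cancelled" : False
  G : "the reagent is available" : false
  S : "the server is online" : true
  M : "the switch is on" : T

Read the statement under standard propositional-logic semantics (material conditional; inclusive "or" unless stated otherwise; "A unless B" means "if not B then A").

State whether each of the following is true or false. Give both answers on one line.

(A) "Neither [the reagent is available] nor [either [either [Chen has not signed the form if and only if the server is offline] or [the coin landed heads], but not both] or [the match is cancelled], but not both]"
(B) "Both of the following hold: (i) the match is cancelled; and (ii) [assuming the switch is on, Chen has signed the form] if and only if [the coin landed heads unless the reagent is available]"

(A) true, (B) false

(A): In symbols: G nor (((not N iff not S) xor R) xor W)

not N = not False = True
not S = not True = False
not N iff not S = True iff False = False
(not N iff not S) xor R = False xor False = False
((not N iff not S) xor R) xor W = False xor False = False
G nor (((not N iff not S) xor R) xor W) = False nor False = True
Hence (A) is true.

(B): Formalization: W and ((M -> N) iff (R or G))

M -> N = True -> False = False
R or G = False or False = False
(M -> N) iff (R or G) = False iff False = True
W and ((M -> N) iff (R or G)) = False and True = False
Hence (B) is false.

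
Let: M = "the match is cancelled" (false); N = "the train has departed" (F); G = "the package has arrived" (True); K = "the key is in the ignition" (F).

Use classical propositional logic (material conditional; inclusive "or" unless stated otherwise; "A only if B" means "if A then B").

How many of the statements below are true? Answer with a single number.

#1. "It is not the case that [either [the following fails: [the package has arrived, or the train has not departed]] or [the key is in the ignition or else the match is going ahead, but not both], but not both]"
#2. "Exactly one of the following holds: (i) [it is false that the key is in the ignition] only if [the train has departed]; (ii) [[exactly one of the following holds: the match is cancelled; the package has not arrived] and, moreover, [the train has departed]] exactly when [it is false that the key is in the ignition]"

0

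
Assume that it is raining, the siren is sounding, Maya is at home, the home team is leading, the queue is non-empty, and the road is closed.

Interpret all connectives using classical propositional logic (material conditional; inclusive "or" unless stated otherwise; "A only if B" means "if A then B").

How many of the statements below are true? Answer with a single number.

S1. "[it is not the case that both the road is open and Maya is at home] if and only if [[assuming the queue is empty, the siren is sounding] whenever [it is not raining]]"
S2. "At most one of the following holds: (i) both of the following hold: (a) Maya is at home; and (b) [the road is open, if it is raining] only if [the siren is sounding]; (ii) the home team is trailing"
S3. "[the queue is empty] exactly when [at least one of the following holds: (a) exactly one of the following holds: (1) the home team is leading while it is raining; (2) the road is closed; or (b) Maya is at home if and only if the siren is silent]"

3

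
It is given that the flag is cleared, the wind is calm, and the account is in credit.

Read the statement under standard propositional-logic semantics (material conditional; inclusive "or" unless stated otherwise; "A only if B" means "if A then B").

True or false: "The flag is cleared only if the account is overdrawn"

Let N = "the flag is set" (F), S = "the account is overdrawn" (F).
This is ¬N → S.

¬N = ¬F = T
¬N → S = T → F = F

False.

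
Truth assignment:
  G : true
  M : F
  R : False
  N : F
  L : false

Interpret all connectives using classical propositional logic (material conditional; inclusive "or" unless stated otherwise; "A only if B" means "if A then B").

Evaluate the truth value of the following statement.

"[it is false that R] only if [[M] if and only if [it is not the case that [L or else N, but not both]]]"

The statement is false.

This is ¬R → (M ↔ ¬(L ⊕ N)).

¬R = ¬F = T
L ⊕ N = F ⊕ F = F
¬(L ⊕ N) = ¬F = T
M ↔ ¬(L ⊕ N) = F ↔ T = F
¬R → (M ↔ ¬(L ⊕ N)) = T → F = F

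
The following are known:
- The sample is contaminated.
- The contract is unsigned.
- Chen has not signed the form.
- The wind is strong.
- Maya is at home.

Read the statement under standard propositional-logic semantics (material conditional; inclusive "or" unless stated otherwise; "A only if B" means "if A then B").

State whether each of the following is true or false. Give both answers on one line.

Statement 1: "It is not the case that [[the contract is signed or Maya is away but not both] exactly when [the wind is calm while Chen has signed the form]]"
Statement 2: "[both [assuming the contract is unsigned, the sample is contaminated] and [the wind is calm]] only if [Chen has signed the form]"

Let Q = "the contract is signed" (False), U = "Maya is at home" (True), S = "the wind is strong" (True), R = "Chen has signed the form" (False), P = "the sample is contaminated" (True).

Statement 1: This is not ((Q xor not U) iff (not S and R)).

not U = not True = False
Q xor not U = False xor False = False
not S = not True = False
not S and R = False and False = False
(Q xor not U) iff (not S and R) = False iff False = True
not ((Q xor not U) iff (not S and R)) = not True = False
Hence Statement 1 is false.

Statement 2: Formalization: ((not Q -> P) and not S) -> R

not Q = not False = True
not Q -> P = True -> True = True
not S = not True = False
(not Q -> P) and not S = True and False = False
((not Q -> P) and not S) -> R = False -> False = True
Hence Statement 2 is true.

Statement 1 F, Statement 2 T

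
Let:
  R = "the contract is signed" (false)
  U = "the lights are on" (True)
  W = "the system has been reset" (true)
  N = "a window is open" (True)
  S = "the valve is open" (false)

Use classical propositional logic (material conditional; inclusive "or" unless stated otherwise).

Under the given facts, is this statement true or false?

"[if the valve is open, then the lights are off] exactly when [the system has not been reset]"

False

This is (S → ¬U) ↔ ¬W.

¬U = ¬T = F
S → ¬U = F → F = T
¬W = ¬T = F
(S → ¬U) ↔ ¬W = T ↔ F = F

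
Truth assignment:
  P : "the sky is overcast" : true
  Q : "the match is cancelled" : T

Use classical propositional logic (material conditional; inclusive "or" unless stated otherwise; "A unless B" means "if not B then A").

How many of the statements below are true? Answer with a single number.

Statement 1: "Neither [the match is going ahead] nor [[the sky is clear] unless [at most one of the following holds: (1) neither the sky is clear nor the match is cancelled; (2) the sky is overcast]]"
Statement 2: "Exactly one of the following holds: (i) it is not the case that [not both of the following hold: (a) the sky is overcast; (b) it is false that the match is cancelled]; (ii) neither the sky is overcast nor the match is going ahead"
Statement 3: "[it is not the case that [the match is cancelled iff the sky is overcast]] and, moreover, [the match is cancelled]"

0

Statement 1: Parsed as not Q nor (not P or ((not P nor Q) nand P))

not Q = not True = False
not P = not True = False
not P = not True = False
not P nor Q = False nor True = False
(not P nor Q) nand P = False nand True = True
not P or ((not P nor Q) nand P) = False or True = True
not Q nor (not P or ((not P nor Q) nand P)) = False nor True = False
Thus Statement 1 is false.

Statement 2: This is not (P nand not Q) xor (P nor not Q).

not Q = not True = False
P nand not Q = True nand False = True
not (P nand not Q) = not True = False
not Q = not True = False
P nor not Q = True nor False = False
not (P nand not Q) xor (P nor not Q) = False xor False = False
Thus Statement 2 is false.

Statement 3: In symbols: not (Q iff P) and Q

Q iff P = True iff True = True
not (Q iff P) = not True = False
not (Q iff P) and Q = False and True = False
Thus Statement 3 is false.

True statements: 0 (none).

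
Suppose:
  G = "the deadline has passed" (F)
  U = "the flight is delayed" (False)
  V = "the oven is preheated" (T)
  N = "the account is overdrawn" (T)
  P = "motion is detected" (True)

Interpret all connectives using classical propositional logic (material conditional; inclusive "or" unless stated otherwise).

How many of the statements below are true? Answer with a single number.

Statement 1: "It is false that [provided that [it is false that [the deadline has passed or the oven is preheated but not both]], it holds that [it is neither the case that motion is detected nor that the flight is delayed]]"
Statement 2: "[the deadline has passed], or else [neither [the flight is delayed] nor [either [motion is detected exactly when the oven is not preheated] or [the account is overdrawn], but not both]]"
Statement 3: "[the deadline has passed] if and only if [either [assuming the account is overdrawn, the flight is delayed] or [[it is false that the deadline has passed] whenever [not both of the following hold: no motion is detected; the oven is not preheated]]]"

0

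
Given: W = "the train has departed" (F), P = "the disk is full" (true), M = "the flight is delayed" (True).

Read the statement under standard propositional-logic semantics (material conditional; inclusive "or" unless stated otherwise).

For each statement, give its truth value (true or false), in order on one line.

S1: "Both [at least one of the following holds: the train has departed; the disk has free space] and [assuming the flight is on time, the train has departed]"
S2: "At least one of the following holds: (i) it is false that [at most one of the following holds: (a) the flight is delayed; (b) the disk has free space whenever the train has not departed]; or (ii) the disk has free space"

S1 F; S2 F

S1: Parsed as (W | ~P) & (~M -> W)

~P = ~T = F
W | ~P = F | F = F
~M = ~T = F
~M -> W = F -> F = T
(W | ~P) & (~M -> W) = F & T = F
So S1 is false.

S2: This is ~(M nand (~W -> ~P)) | ~P.

~W = ~F = T
~P = ~T = F
~W -> ~P = T -> F = F
M nand (~W -> ~P) = T nand F = T
~(M nand (~W -> ~P)) = ~T = F
~P = ~T = F
~(M nand (~W -> ~P)) | ~P = F | F = F
Hence S2 is false.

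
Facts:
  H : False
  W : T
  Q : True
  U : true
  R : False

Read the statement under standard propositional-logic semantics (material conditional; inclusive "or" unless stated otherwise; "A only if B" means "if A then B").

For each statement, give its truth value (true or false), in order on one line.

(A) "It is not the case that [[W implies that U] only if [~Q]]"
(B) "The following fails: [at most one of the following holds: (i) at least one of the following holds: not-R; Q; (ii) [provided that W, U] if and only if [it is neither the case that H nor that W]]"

(A): In symbols: ~((W -> U) -> ~Q)

W -> U = T -> T = T
~Q = ~T = F
(W -> U) -> ~Q = T -> F = F
~((W -> U) -> ~Q) = ~F = T
Hence (A) is true.

(B): Formalization: ~((~R | Q) nand ((W -> U) <-> (H nor W)))

~R = ~F = T
~R | Q = T | T = T
W -> U = T -> T = T
H nor W = F nor T = F
(W -> U) <-> (H nor W) = T <-> F = F
(~R | Q) nand ((W -> U) <-> (H nor W)) = T nand F = T
~((~R | Q) nand ((W -> U) <-> (H nor W))) = ~T = F
Hence (B) is false.

(A) True, (B) False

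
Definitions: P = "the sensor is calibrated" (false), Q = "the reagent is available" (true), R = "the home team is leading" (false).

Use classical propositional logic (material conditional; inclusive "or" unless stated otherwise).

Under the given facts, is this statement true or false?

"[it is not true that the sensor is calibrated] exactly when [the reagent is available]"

Values: P=F, Q=T.
Formalization: ¬P ↔ Q

¬P = ¬F = T
¬P ↔ Q = T ↔ T = T

True.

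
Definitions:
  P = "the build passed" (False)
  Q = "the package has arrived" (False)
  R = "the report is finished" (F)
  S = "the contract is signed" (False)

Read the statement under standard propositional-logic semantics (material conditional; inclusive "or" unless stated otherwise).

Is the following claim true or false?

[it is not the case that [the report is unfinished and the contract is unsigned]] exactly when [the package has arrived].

Parsed as ~(~R & ~S) <-> Q

~R = ~F = T
~S = ~F = T
~R & ~S = T & T = T
~(~R & ~S) = ~T = F
~(~R & ~S) <-> Q = F <-> F = T

The statement is true.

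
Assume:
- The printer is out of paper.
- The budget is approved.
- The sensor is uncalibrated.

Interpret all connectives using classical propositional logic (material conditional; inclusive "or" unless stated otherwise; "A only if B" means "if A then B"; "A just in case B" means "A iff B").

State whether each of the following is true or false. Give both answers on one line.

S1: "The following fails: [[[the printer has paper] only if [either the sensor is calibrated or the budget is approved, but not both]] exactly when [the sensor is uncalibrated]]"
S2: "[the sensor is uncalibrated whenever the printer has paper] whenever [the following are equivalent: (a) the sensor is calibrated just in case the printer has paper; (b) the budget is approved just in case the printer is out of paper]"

S1 false; S2 true

Let P = "the printer has paper" (F), K = "the sensor is calibrated" (F), N = "the budget is approved" (T).

S1: This is ~((P -> (K xor N)) <-> ~K).

K xor N = F xor T = T
P -> (K xor N) = F -> T = T
~K = ~F = T
(P -> (K xor N)) <-> ~K = T <-> T = T
~((P -> (K xor N)) <-> ~K) = ~T = F
So S1 is false.

S2: This is ((K <-> P) <-> (N <-> ~P)) -> (P -> ~K).

K <-> P = F <-> F = T
~P = ~F = T
N <-> ~P = T <-> T = T
(K <-> P) <-> (N <-> ~P) = T <-> T = T
~K = ~F = T
P -> ~K = F -> T = T
((K <-> P) <-> (N <-> ~P)) -> (P -> ~K) = T -> T = T
Thus S2 is true.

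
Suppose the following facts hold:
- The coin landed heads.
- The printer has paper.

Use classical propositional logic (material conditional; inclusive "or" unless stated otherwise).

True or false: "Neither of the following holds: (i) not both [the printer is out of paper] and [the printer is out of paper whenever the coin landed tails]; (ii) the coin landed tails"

Let Q = "the printer has paper" (T), P = "the coin landed heads" (T).
Parsed as (¬Q ↑ (¬P → ¬Q)) ↓ ¬P

¬Q = ¬T = F
¬P = ¬T = F
¬Q = ¬T = F
¬P → ¬Q = F → F = T
¬Q ↑ (¬P → ¬Q) = F ↑ T = T
¬P = ¬T = F
(¬Q ↑ (¬P → ¬Q)) ↓ ¬P = T ↓ F = F

The statement is false.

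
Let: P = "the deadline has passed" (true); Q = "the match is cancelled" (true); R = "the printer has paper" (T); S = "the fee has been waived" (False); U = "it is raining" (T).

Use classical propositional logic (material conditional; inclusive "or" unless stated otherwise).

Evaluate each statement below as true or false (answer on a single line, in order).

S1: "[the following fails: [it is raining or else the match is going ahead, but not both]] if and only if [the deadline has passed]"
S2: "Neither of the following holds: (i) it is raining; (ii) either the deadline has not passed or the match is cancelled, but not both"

S1: Parsed as ¬(U ⊕ ¬Q) ↔ P

¬Q = ¬T = F
U ⊕ ¬Q = T ⊕ F = T
¬(U ⊕ ¬Q) = ¬T = F
¬(U ⊕ ¬Q) ↔ P = F ↔ T = F
Hence S1 is false.

S2: This is U ↓ (¬P ⊕ Q).

¬P = ¬T = F
¬P ⊕ Q = F ⊕ T = T
U ↓ (¬P ⊕ Q) = T ↓ T = F
So S2 is false.

S1 F; S2 F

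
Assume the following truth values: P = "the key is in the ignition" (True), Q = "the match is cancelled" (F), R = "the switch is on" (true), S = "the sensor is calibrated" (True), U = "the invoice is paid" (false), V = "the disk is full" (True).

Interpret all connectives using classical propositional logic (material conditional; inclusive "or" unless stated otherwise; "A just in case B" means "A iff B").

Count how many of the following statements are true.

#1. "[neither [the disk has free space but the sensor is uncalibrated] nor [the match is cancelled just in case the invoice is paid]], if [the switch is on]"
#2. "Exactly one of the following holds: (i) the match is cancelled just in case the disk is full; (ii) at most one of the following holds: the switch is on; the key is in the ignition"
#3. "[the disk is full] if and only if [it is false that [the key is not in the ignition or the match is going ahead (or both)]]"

0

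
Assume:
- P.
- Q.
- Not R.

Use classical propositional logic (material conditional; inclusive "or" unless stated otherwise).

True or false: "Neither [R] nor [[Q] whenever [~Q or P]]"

False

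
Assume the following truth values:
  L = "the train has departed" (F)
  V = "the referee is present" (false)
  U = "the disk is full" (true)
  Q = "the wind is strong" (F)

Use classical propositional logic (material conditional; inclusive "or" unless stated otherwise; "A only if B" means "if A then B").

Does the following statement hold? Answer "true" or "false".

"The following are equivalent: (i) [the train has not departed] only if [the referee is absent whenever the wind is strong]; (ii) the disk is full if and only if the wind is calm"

In symbols: (¬L → (Q → ¬V)) ↔ (U ↔ ¬Q)

¬L = ¬F = T
¬V = ¬F = T
Q → ¬V = F → T = T
¬L → (Q → ¬V) = T → T = T
¬Q = ¬F = T
U ↔ ¬Q = T ↔ T = T
(¬L → (Q → ¬V)) ↔ (U ↔ ¬Q) = T ↔ T = T

true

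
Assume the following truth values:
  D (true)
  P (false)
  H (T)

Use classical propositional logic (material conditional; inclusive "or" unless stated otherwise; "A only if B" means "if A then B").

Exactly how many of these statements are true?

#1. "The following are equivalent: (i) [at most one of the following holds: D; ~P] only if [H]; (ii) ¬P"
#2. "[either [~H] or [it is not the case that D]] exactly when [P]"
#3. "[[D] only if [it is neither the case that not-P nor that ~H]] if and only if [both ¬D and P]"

3

#1: In symbols: ((D ↑ ¬P) → H) ↔ ¬P

¬P = ¬F = T
D ↑ ¬P = T ↑ T = F
(D ↑ ¬P) → H = F → T = T
¬P = ¬F = T
((D ↑ ¬P) → H) ↔ ¬P = T ↔ T = T
So #1 is true.

#2: This is (¬H ∨ ¬D) ↔ P.

¬H = ¬T = F
¬D = ¬T = F
¬H ∨ ¬D = F ∨ F = F
(¬H ∨ ¬D) ↔ P = F ↔ F = T
Thus #2 is true.

#3: This is (D → (¬P ↓ ¬H)) ↔ (¬D ∧ P).

¬P = ¬F = T
¬H = ¬T = F
¬P ↓ ¬H = T ↓ F = F
D → (¬P ↓ ¬H) = T → F = F
¬D = ¬T = F
¬D ∧ P = F ∧ F = F
(D → (¬P ↓ ¬H)) ↔ (¬D ∧ P) = F ↔ F = T
Thus #3 is true.

3 of the 3 statements are true.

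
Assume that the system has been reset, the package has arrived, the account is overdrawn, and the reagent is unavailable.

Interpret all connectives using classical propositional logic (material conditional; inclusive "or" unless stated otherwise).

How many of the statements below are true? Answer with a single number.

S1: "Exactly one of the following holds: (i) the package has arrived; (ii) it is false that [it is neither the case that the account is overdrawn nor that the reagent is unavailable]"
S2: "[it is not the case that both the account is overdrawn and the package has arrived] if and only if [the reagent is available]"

1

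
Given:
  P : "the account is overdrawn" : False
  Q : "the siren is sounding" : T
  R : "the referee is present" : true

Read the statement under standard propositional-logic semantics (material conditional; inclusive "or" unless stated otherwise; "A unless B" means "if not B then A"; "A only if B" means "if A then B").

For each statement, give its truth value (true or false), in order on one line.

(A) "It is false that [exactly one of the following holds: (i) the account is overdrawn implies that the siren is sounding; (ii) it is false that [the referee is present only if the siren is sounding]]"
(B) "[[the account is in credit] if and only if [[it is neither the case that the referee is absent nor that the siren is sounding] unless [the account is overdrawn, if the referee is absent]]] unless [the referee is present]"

(A) False; (B) True

(A): Formalization: ~((P -> Q) xor ~(R -> Q))

P -> Q = F -> T = T
R -> Q = T -> T = T
~(R -> Q) = ~T = F
(P -> Q) xor ~(R -> Q) = T xor F = T
~((P -> Q) xor ~(R -> Q)) = ~T = F
So (A) is false.

(B): Parsed as (~P <-> ((~R nor Q) | (~R -> P))) | R

~P = ~F = T
~R = ~T = F
~R nor Q = F nor T = F
~R = ~T = F
~R -> P = F -> F = T
(~R nor Q) | (~R -> P) = F | T = T
~P <-> ((~R nor Q) | (~R -> P)) = T <-> T = T
(~P <-> ((~R nor Q) | (~R -> P))) | R = T | T = T
So (B) is true.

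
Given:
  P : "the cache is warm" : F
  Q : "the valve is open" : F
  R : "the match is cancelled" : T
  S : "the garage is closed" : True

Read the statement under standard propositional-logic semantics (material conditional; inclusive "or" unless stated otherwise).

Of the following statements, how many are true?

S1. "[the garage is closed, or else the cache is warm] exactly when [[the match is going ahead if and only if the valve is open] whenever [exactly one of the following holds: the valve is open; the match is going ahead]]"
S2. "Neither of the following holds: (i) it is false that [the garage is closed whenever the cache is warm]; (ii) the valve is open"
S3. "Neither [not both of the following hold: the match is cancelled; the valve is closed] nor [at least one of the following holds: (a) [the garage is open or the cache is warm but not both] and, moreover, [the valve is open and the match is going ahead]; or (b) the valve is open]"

3

S1: This is (S ∨ P) ↔ ((Q ⊕ ¬R) → (¬R ↔ Q)).

S ∨ P = T ∨ F = T
¬R = ¬T = F
Q ⊕ ¬R = F ⊕ F = F
¬R = ¬T = F
¬R ↔ Q = F ↔ F = T
(Q ⊕ ¬R) → (¬R ↔ Q) = F → T = T
(S ∨ P) ↔ ((Q ⊕ ¬R) → (¬R ↔ Q)) = T ↔ T = T
Hence S1 is true.

S2: In symbols: ¬(P → S) ↓ Q

P → S = F → T = T
¬(P → S) = ¬T = F
¬(P → S) ↓ Q = F ↓ F = T
Hence S2 is true.

S3: Formalization: (R ↑ ¬Q) ↓ (((¬S ⊕ P) ∧ (Q ∧ ¬R)) ∨ Q)

¬Q = ¬F = T
R ↑ ¬Q = T ↑ T = F
¬S = ¬T = F
¬S ⊕ P = F ⊕ F = F
¬R = ¬T = F
Q ∧ ¬R = F ∧ F = F
(¬S ⊕ P) ∧ (Q ∧ ¬R) = F ∧ F = F
((¬S ⊕ P) ∧ (Q ∧ ¬R)) ∨ Q = F ∨ F = F
(R ↑ ¬Q) ↓ (((¬S ⊕ P) ∧ (Q ∧ ¬R)) ∨ Q) = F ↓ F = T
Hence S3 is true.

3 of the 3 statements are true (S1, S2, S3).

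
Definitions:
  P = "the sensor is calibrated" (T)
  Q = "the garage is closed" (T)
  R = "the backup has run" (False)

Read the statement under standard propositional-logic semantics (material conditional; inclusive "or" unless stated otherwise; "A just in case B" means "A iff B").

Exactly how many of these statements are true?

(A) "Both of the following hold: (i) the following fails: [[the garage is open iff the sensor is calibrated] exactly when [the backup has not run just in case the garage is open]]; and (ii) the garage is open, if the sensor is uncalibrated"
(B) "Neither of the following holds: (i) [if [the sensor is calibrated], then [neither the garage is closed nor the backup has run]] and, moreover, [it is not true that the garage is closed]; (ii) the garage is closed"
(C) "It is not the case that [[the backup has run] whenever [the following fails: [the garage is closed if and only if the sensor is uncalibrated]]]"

(A): Parsed as ¬((¬Q ↔ P) ↔ (¬R ↔ ¬Q)) ∧ (¬P → ¬Q)

¬Q = ¬T = F
¬Q ↔ P = F ↔ T = F
¬R = ¬F = T
¬Q = ¬T = F
¬R ↔ ¬Q = T ↔ F = F
(¬Q ↔ P) ↔ (¬R ↔ ¬Q) = F ↔ F = T
¬((¬Q ↔ P) ↔ (¬R ↔ ¬Q)) = ¬T = F
¬P = ¬T = F
¬Q = ¬T = F
¬P → ¬Q = F → F = T
¬((¬Q ↔ P) ↔ (¬R ↔ ¬Q)) ∧ (¬P → ¬Q) = F ∧ T = F
Hence (A) is false.

(B): This is ((P → (Q ↓ R)) ∧ ¬Q) ↓ Q.

Q ↓ R = T ↓ F = F
P → (Q ↓ R) = T → F = F
¬Q = ¬T = F
(P → (Q ↓ R)) ∧ ¬Q = F ∧ F = F
((P → (Q ↓ R)) ∧ ¬Q) ↓ Q = F ↓ T = F
So (B) is false.

(C): In symbols: ¬(¬(Q ↔ ¬P) → R)

¬P = ¬T = F
Q ↔ ¬P = T ↔ F = F
¬(Q ↔ ¬P) = ¬F = T
¬(Q ↔ ¬P) → R = T → F = F
¬(¬(Q ↔ ¬P) → R) = ¬F = T
Hence (C) is true.

Count: 1.

1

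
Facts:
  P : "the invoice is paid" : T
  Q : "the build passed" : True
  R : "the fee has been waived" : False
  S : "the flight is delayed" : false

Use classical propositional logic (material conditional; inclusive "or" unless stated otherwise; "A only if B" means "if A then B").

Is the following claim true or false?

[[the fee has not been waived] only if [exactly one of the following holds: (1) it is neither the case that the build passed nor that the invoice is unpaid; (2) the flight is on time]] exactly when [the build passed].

Parsed as (not R -> ((Q nor not P) xor not S)) iff Q

not R = not False = True
not P = not True = False
Q nor not P = True nor False = False
not S = not False = True
(Q nor not P) xor not S = False xor True = True
not R -> ((Q nor not P) xor not S) = True -> True = True
(not R -> ((Q nor not P) xor not S)) iff Q = True iff True = True

True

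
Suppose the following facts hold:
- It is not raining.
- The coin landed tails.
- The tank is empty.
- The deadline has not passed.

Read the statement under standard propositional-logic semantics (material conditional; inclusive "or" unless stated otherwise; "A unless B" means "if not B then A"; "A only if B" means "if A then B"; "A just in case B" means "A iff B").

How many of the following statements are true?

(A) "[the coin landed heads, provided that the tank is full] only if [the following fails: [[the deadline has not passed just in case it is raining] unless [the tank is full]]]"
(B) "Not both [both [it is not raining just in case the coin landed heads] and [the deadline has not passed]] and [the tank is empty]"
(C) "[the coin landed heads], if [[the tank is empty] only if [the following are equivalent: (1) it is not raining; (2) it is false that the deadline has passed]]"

2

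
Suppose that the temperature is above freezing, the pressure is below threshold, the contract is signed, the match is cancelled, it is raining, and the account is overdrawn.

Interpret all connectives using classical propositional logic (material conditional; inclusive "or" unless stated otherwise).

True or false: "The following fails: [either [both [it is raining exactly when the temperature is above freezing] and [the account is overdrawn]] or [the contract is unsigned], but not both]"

False

Let W = "it is raining" (T), Q = "the temperature is below freezing" (F), P = "the account is overdrawn" (T), K = "the contract is signed" (T).
In symbols: ~(((W <-> ~Q) & P) xor ~K)

~Q = ~F = T
W <-> ~Q = T <-> T = T
(W <-> ~Q) & P = T & T = T
~K = ~T = F
((W <-> ~Q) & P) xor ~K = T xor F = T
~(((W <-> ~Q) & P) xor ~K) = ~T = F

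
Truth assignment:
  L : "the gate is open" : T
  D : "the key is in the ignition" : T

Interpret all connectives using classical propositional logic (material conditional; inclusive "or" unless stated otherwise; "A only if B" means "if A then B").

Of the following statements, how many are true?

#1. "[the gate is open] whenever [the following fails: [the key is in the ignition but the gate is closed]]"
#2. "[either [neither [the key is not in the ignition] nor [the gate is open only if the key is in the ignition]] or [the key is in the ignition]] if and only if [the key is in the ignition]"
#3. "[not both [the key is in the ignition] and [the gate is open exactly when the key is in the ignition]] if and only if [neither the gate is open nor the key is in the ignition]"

3

#1: Parsed as not (D and not L) -> L

not L = not True = False
D and not L = True and False = False
not (D and not L) = not False = True
not (D and not L) -> L = True -> True = True
So #1 is true.

#2: Formalization: ((not D nor (L -> D)) or D) iff D

not D = not True = False
L -> D = True -> True = True
not D nor (L -> D) = False nor True = False
(not D nor (L -> D)) or D = False or True = True
((not D nor (L -> D)) or D) iff D = True iff True = True
Thus #2 is true.

#3: This is (D nand (L iff D)) iff (L nor D).

L iff D = True iff True = True
D nand (L iff D) = True nand True = False
L nor D = True nor True = False
(D nand (L iff D)) iff (L nor D) = False iff False = True
Thus #3 is true.

Count: 3.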